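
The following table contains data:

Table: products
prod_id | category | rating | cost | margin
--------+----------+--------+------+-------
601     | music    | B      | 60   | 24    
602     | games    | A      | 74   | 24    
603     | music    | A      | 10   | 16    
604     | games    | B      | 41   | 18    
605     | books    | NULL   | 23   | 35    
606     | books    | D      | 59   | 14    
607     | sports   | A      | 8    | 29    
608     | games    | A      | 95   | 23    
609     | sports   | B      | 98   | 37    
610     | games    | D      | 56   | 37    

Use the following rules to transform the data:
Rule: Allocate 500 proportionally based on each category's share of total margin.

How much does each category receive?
books: 95.33, games: 198.44, music: 77.82, sports: 128.4

Step 1: Calculate total margin = 257
Step 2: Calculate each category's proportion:
  books: 49/257 = 19.07% → 95.33
  games: 102/257 = 39.69% → 198.44
  music: 40/257 = 15.56% → 77.82
  sports: 66/257 = 25.68% → 128.4
Step 3: Verify: sum of allocations ≈ 500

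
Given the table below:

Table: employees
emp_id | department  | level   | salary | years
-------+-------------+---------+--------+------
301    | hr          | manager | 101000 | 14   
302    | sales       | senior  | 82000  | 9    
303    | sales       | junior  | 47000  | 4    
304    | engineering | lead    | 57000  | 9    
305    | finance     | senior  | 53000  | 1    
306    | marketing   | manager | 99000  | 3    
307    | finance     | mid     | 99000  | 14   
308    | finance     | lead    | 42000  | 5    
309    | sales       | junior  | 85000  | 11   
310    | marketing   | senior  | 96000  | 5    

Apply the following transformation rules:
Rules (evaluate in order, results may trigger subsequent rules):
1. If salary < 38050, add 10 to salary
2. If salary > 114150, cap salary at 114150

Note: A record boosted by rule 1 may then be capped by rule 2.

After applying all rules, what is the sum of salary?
761000

Step 1: Apply rule 1 to records with salary < 38050
  - 0 records get bonus of 10
  - Of these, 0 records then exceed 114150 and get capped
Step 2: Apply rule 2 to records with salary > 114150
  - 0 records (original) are capped
Step 3: Calculate final sum = 761000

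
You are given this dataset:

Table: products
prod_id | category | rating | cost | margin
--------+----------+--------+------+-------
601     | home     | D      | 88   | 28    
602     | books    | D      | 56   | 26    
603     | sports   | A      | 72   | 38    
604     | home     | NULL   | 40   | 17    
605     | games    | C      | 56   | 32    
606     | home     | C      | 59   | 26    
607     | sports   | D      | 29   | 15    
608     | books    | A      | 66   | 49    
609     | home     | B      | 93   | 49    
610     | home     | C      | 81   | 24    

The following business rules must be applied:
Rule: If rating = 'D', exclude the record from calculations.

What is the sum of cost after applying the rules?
467

Step 1: Identify records where rating = 'D'
Step 2: The excluded records sum to 173
Step 3: Original total cost = 640
Step 4: Remaining total = 640 - 173 = 467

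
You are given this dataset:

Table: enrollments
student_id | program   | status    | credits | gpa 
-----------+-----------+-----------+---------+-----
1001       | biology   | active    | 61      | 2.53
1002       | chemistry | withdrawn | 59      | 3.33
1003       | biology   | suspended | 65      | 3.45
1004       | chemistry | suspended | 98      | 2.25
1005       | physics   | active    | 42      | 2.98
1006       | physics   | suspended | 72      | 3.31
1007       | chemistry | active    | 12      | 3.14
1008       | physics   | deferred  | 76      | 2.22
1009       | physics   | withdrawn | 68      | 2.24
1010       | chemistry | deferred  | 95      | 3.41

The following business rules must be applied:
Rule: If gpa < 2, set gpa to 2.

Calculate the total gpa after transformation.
28.86

Step 1: 0 records have gpa < 2
Step 2: These records originally summed to 0
Step 3: After setting to minimum: 0 × 2 = 0
Step 4: Unaffected records sum: 28.86
Step 5: Final sum = 0 + 28.86 = 28.86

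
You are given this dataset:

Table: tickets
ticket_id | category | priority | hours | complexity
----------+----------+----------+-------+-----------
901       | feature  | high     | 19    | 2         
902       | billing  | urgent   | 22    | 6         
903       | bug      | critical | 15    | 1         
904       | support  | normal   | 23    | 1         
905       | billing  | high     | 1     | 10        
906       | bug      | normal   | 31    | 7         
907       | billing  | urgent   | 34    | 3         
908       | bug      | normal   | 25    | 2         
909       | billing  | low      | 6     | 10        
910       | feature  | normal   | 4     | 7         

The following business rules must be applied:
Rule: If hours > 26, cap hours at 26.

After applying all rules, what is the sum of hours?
167

Step 1: 2 records have hours > 26
Step 2: These records originally summed to 65
Step 3: After capping: 2 × 26 = 52
Step 4: Unaffected records sum: 115
Step 5: Final sum = 52 + 115 = 167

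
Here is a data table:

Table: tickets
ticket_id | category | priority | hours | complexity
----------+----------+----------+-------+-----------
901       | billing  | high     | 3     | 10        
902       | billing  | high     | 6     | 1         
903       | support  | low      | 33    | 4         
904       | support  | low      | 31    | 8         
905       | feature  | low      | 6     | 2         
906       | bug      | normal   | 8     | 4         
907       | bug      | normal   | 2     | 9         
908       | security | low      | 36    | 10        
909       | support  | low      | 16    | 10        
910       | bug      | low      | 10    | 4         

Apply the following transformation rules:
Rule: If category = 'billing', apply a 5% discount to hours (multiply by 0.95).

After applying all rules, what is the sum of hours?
150.55

Step 1: Records with category = 'billing' have total hours = 9
Step 2: Apply multiplier: 9 × 0.95 = 8.55
Step 3: Other records total: 142
Step 4: Final sum = 8.55 + 142 = 150.55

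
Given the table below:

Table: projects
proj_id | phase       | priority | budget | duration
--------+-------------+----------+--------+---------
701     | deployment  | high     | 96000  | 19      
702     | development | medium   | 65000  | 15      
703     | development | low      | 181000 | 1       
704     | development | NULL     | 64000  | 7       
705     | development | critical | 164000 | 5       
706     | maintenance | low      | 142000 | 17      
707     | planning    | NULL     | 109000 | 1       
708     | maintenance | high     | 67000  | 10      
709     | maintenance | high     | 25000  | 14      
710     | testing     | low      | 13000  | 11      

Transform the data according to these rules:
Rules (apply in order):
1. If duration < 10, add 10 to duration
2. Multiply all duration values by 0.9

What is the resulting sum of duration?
126.0

Step 1: Apply Rule 1 - Add 10 to records with duration < 10
  - 4 records affected: 14 + (4 × 10) = 54
  - Unaffected records: 86
  - Sum after Rule 1: 140
Step 2: Apply Rule 2 - Multiply all by 0.9
  - 140 × 0.9 = 126.0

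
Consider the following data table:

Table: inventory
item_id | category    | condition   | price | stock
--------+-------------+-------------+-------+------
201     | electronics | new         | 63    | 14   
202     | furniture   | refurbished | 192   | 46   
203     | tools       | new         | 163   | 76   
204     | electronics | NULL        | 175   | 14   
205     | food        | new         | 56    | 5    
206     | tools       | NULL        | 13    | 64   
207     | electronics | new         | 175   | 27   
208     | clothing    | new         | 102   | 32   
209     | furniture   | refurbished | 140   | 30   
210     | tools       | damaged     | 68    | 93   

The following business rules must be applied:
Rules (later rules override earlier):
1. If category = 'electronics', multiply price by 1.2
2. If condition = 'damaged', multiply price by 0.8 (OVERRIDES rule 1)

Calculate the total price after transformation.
1216.0

Step 1: Rule 2 takes priority for records with condition = 'damaged'
  - 1 records: 68 × 0.8 = 54.4
Step 2: Rule 1 applies to remaining records with category = 'electronics'
  - 3 records: 413 × 1.2 = 495.6
Step 3: Other records unchanged: 666
Step 4: Final sum = 54.4 + 495.6 + 666 = 1216.0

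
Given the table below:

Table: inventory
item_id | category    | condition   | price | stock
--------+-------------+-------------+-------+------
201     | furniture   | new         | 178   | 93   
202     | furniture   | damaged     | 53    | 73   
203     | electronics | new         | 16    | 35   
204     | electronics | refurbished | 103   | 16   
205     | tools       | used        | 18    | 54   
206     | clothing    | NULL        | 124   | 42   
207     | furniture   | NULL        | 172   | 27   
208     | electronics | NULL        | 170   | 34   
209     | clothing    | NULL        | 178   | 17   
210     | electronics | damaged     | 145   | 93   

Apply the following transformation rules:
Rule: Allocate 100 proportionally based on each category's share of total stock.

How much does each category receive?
clothing: 12.19, electronics: 36.78, furniture: 39.88, tools: 11.16

Step 1: Calculate total stock = 484
Step 2: Calculate each category's proportion:
  clothing: 59/484 = 12.19% → 12.19
  electronics: 178/484 = 36.78% → 36.78
  furniture: 193/484 = 39.88% → 39.88
  tools: 54/484 = 11.16% → 11.16
Step 3: Verify: sum of allocations ≈ 100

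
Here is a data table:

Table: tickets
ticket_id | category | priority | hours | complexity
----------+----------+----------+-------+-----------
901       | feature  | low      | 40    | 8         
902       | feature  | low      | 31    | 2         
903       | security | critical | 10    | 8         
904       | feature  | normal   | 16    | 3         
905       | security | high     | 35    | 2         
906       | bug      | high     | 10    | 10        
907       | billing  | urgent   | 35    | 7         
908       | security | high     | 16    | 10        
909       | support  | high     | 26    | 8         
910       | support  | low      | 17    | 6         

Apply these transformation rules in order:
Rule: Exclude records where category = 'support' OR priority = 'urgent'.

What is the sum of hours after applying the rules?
158

Step 1: Find records where category = 'support' OR priority = 'urgent'
Step 2: 3 records match, summing to 78
Step 3: Original sum: 236
Step 4: Remaining sum = 236 - 78 = 158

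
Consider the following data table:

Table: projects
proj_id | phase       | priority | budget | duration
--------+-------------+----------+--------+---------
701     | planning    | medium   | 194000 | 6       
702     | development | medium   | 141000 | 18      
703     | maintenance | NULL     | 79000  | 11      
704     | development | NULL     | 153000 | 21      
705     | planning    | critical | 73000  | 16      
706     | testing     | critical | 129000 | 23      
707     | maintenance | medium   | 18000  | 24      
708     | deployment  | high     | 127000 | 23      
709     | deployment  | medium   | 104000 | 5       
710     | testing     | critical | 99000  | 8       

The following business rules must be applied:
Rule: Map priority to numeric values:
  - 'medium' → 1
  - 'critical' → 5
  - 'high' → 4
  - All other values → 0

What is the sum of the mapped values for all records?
23

Step 1: Apply mapping to each record
Step 2: Count by status:
  'medium': 4 records × 1 = 4
  'critical': 3 records × 5 = 15
  'high': 1 records × 4 = 4
Step 3: Sum all mapped values = 23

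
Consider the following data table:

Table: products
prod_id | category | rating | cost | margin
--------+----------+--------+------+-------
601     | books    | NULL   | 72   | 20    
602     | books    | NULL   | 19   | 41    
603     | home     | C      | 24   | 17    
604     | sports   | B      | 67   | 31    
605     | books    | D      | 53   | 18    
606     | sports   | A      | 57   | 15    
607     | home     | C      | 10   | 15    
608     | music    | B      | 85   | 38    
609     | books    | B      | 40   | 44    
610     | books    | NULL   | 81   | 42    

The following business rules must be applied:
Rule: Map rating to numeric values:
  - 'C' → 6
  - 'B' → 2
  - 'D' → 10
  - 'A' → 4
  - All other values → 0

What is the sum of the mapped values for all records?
32

Step 1: Apply mapping to each record
Step 2: Count by status:
  'C': 2 records × 6 = 12
  'B': 3 records × 2 = 6
  'D': 1 records × 10 = 10
  'A': 1 records × 4 = 4
Step 3: Sum all mapped values = 32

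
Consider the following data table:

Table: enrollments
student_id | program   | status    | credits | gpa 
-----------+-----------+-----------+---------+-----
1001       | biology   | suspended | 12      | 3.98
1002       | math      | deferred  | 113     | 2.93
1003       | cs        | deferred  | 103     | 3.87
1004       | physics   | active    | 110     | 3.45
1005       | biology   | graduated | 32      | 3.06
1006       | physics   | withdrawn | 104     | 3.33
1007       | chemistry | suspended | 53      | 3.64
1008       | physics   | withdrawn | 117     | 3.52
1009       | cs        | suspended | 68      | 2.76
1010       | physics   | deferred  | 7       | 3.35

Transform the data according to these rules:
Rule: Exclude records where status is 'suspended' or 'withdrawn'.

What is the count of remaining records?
5

Step 1: Count records to exclude
  - 3 (suspended) + 2 (withdrawn) = 5 records
Step 2: Total records: 10
Step 3: Remaining = 10 - 5 = 5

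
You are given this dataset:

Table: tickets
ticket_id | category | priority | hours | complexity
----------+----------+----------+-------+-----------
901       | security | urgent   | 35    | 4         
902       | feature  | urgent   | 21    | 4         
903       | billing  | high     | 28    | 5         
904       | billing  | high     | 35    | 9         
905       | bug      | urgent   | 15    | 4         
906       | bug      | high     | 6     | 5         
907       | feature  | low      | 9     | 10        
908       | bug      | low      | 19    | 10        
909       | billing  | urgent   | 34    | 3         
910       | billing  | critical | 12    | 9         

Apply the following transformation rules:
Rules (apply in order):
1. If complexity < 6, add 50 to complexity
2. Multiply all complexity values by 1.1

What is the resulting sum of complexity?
399.3

Step 1: Apply Rule 1 - Add 50 to records with complexity < 6
  - 6 records affected: 25 + (6 × 50) = 325
  - Unaffected records: 38
  - Sum after Rule 1: 363
Step 2: Apply Rule 2 - Multiply all by 1.1
  - 363 × 1.1 = 399.3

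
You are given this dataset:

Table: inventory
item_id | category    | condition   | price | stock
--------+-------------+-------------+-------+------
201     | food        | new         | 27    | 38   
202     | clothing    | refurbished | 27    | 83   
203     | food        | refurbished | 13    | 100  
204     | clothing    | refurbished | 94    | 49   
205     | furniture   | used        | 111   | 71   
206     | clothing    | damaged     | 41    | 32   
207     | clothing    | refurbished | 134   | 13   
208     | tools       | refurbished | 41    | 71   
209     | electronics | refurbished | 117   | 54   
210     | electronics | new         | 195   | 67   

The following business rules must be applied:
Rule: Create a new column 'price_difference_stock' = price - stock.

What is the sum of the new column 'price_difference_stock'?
222

Step 1: For each record, compute price - stock
Example calculations:
  27 - 38 = -11
  27 - 83 = -56
  13 - 100 = -87
  ...
Step 2: Sum all derived values
Step 3: Total = 222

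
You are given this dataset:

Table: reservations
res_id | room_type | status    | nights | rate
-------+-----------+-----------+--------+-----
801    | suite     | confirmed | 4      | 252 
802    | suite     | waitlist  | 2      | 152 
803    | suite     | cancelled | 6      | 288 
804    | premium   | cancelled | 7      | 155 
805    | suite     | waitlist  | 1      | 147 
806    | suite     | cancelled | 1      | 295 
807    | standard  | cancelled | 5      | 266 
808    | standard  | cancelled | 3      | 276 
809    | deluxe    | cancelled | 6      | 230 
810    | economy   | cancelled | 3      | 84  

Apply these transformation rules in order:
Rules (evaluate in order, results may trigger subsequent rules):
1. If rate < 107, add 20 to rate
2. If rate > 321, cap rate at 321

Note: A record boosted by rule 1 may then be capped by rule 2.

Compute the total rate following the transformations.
2165

Step 1: Apply rule 1 to records with rate < 107
  - 1 records get bonus of 20
  - Of these, 0 records then exceed 321 and get capped
Step 2: Apply rule 2 to records with rate > 321
  - 0 records (original) are capped
Step 3: Calculate final sum = 2165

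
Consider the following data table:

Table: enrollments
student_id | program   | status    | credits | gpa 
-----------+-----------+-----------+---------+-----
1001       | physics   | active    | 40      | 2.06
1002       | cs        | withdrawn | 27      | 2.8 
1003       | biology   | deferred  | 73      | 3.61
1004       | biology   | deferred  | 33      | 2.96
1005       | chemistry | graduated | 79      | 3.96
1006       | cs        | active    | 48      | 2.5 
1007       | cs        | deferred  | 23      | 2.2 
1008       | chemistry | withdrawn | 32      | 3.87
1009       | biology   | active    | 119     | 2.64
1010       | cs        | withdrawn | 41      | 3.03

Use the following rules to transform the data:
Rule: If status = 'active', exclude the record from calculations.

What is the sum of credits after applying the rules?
308

Step 1: Identify records where status = 'active'
Step 2: The excluded records sum to 207
Step 3: Original total credits = 515
Step 4: Remaining total = 515 - 207 = 308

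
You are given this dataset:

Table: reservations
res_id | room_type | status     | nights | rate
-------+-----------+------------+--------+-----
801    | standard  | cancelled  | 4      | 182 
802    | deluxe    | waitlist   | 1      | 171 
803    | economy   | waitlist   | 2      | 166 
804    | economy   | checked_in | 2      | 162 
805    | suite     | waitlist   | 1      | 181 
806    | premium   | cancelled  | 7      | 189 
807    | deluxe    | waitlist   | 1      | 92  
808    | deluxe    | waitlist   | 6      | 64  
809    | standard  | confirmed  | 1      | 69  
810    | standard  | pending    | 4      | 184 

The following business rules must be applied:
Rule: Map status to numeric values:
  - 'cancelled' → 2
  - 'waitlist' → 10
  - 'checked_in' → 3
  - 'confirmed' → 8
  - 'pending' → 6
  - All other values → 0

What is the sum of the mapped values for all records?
71

Step 1: Apply mapping to each record
Step 2: Count by status:
  'cancelled': 2 records × 2 = 4
  'waitlist': 5 records × 10 = 50
  'checked_in': 1 records × 3 = 3
  'confirmed': 1 records × 8 = 8
  'pending': 1 records × 6 = 6
Step 3: Sum all mapped values = 71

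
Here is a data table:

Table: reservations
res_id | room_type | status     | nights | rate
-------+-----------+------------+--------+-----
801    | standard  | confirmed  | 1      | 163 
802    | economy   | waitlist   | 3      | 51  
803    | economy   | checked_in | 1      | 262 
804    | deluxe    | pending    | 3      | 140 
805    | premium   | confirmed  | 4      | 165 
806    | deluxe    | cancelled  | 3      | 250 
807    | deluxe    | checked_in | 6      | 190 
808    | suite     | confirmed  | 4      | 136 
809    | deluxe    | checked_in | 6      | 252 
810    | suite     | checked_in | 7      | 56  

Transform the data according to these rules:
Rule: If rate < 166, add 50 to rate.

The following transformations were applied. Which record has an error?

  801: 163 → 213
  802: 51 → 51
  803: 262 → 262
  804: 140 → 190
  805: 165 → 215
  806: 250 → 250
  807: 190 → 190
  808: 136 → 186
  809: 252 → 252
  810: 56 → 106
Record 802 has an error. The correct transformed value should be 101, not 51.

Step 1: Check each record against the rule
Step 2: Record 802 has rate = 51
Step 3: Since 51 < 166, the bonus should have been applied
Step 4: Correct value = 101, but claimed value = 51
Conclusion: Record 802 has the error.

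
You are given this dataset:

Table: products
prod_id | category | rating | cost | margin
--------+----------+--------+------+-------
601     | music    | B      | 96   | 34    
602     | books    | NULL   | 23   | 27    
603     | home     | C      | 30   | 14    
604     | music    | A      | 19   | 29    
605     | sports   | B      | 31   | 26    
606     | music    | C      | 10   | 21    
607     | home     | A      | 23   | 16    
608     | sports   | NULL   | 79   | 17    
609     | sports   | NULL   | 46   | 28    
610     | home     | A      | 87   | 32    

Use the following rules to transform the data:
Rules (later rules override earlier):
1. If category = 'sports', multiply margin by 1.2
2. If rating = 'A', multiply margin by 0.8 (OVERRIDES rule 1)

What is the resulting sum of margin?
242.8

Step 1: Rule 2 takes priority for records with rating = 'A'
  - 3 records: 77 × 0.8 = 61.6
Step 2: Rule 1 applies to remaining records with category = 'sports'
  - 3 records: 71 × 1.2 = 85.2
Step 3: Other records unchanged: 96
Step 4: Final sum = 61.6 + 85.2 + 96 = 242.8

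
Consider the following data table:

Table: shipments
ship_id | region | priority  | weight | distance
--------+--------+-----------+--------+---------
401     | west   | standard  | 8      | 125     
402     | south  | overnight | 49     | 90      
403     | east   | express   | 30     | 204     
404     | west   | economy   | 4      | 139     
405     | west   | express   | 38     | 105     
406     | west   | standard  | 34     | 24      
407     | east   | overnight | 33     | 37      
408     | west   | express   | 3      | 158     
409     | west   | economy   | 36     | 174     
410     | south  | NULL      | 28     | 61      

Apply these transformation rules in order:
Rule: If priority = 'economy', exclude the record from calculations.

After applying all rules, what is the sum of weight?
223

Step 1: Identify records where priority = 'economy'
Step 2: The excluded records sum to 40
Step 3: Original total weight = 263
Step 4: Remaining total = 263 - 40 = 223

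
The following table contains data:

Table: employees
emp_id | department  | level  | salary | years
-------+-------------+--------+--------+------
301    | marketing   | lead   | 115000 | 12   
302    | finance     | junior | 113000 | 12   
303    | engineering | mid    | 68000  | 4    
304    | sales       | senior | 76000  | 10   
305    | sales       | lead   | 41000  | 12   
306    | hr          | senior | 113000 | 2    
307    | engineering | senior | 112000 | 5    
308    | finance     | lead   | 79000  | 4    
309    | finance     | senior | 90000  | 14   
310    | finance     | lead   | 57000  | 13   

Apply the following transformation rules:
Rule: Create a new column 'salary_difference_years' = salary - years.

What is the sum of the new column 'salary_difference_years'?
863912

Step 1: For each record, compute salary - years
Example calculations:
  115000 - 12 = 114988
  113000 - 12 = 112988
  68000 - 4 = 67996
  ...
Step 2: Sum all derived values
Step 3: Total = 863912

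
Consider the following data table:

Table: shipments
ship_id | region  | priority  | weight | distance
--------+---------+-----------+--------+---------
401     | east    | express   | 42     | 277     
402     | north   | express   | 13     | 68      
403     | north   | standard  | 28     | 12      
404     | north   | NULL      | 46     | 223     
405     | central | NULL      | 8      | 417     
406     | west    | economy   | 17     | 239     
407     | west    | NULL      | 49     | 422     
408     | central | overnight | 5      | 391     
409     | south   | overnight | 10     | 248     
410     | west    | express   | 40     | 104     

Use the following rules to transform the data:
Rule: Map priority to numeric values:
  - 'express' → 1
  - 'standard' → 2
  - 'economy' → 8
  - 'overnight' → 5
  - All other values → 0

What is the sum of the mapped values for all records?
23

Step 1: Apply mapping to each record
Step 2: Count by status:
  'express': 3 records × 1 = 3
  'standard': 1 records × 2 = 2
  'economy': 1 records × 8 = 8
  'overnight': 2 records × 5 = 10
Step 3: Sum all mapped values = 23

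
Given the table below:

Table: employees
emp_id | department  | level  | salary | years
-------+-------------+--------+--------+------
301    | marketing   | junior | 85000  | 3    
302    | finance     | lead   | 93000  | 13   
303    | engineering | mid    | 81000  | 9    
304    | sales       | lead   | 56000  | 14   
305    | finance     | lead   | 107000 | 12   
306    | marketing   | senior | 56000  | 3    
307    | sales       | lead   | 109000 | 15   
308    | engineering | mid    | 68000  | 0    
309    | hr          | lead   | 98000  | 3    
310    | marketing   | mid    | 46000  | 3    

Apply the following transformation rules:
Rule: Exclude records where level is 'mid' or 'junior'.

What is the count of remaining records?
6

Step 1: Count records to exclude
  - 3 (mid) + 1 (junior) = 4 records
Step 2: Total records: 10
Step 3: Remaining = 10 - 4 = 6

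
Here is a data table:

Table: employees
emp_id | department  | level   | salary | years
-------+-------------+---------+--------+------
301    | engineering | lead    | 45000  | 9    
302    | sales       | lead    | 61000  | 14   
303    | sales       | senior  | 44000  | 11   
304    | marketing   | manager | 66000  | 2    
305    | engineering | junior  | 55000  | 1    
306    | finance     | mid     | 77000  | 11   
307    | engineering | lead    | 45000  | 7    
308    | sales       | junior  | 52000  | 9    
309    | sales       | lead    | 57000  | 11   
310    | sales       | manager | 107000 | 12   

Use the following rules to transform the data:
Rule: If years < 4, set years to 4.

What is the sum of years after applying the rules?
92

Step 1: 2 records have years < 4
Step 2: These records originally summed to 3
Step 3: After setting to minimum: 2 × 4 = 8
Step 4: Unaffected records sum: 84
Step 5: Final sum = 8 + 84 = 92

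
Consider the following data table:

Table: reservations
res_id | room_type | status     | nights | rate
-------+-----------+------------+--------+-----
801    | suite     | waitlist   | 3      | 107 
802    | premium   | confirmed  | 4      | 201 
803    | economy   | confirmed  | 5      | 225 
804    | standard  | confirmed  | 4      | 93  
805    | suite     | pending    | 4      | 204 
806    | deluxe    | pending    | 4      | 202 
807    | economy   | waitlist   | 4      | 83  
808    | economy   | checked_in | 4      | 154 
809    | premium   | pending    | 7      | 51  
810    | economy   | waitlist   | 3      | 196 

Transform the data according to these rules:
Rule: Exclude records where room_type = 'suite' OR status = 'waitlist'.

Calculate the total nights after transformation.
28

Step 1: Find records where room_type = 'suite' OR status = 'waitlist'
Step 2: 4 records match, summing to 14
Step 3: Original sum: 42
Step 4: Remaining sum = 42 - 14 = 28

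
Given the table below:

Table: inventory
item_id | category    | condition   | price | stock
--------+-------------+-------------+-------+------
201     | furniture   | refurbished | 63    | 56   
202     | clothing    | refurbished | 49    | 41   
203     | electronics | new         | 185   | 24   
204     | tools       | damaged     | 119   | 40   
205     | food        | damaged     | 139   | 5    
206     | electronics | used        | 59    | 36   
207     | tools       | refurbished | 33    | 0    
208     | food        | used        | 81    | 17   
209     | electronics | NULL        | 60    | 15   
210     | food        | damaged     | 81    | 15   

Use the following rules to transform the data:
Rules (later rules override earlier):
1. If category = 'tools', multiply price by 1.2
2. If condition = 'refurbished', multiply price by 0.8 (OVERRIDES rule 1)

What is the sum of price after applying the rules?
863.8

Step 1: Rule 2 takes priority for records with condition = 'refurbished'
  - 3 records: 145 × 0.8 = 116.0
Step 2: Rule 1 applies to remaining records with category = 'tools'
  - 1 records: 119 × 1.2 = 142.8
Step 3: Other records unchanged: 605
Step 4: Final sum = 116.0 + 142.8 + 605 = 863.8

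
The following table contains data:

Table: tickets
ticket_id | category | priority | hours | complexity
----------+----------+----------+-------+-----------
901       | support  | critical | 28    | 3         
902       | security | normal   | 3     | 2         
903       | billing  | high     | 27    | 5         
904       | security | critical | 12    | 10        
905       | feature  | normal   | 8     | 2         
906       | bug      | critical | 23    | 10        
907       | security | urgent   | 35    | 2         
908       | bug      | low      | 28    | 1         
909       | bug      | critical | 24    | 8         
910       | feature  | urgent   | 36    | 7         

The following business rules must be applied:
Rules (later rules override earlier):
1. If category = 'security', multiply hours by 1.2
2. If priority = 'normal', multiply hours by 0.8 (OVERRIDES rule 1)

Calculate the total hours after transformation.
231.2

Step 1: Rule 2 takes priority for records with priority = 'normal'
  - 2 records: 11 × 0.8 = 8.8
Step 2: Rule 1 applies to remaining records with category = 'security'
  - 2 records: 47 × 1.2 = 56.4
Step 3: Other records unchanged: 166
Step 4: Final sum = 8.8 + 56.4 + 166 = 231.2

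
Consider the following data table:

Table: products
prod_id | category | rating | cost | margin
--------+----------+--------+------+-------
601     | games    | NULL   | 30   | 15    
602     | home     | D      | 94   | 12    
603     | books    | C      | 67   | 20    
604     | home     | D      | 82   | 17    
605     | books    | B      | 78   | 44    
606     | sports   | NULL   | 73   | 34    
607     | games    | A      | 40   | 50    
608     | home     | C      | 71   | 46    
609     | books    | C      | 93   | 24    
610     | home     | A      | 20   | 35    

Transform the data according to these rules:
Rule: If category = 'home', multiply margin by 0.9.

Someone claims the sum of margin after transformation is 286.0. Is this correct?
Yes, the result is correct.

Step 1: Calculate the correct sum after transformation
Step 2: Apply multiplier 0.9 to records where category = 'home'
Step 3: Correct result = 286.0
Step 4: Claimed result = 286.0
Step 5: 286.0 = 286.0 ✓
Conclusion: The claimed result is correct.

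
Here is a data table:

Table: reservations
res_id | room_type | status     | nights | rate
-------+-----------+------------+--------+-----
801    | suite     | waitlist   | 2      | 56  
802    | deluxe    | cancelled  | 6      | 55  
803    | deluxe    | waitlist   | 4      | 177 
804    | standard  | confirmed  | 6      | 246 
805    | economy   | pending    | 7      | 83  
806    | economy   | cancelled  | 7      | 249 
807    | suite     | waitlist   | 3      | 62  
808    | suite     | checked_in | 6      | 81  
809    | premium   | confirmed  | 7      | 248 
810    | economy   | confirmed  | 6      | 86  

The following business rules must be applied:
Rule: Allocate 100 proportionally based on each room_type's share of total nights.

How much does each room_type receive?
deluxe: 18.52, economy: 37.04, premium: 12.96, standard: 11.11, suite: 20.37

Step 1: Calculate total nights = 54
Step 2: Calculate each room_type's proportion:
  deluxe: 10/54 = 18.52% → 18.52
  economy: 20/54 = 37.04% → 37.04
  premium: 7/54 = 12.96% → 12.96
  standard: 6/54 = 11.11% → 11.11
  suite: 11/54 = 20.37% → 20.37
Step 3: Verify: sum of allocations ≈ 100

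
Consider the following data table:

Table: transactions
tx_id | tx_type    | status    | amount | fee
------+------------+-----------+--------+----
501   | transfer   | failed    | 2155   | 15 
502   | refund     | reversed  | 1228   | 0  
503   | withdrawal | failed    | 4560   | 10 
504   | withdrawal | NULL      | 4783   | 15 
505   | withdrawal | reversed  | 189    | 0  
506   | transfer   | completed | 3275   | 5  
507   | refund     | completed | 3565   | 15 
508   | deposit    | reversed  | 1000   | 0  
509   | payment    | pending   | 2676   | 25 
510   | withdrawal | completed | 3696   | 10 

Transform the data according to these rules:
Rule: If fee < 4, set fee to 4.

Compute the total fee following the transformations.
107

Step 1: 3 records have fee < 4
Step 2: These records originally summed to 0
Step 3: After setting to minimum: 3 × 4 = 12
Step 4: Unaffected records sum: 95
Step 5: Final sum = 12 + 95 = 107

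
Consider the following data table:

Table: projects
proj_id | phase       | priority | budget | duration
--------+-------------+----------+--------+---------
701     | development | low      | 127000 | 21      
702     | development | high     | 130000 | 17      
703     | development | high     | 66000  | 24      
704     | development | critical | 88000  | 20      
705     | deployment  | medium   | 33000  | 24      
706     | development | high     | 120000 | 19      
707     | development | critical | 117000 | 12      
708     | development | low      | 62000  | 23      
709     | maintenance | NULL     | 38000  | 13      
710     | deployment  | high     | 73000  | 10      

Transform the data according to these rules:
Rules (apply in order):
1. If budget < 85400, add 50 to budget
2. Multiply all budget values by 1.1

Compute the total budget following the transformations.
939675.0

Step 1: Apply Rule 1 - Add 50 to records with budget < 85400
  - 5 records affected: 272000 + (5 × 50) = 272250
  - Unaffected records: 582000
  - Sum after Rule 1: 854250
Step 2: Apply Rule 2 - Multiply all by 1.1
  - 854250 × 1.1 = 939675.0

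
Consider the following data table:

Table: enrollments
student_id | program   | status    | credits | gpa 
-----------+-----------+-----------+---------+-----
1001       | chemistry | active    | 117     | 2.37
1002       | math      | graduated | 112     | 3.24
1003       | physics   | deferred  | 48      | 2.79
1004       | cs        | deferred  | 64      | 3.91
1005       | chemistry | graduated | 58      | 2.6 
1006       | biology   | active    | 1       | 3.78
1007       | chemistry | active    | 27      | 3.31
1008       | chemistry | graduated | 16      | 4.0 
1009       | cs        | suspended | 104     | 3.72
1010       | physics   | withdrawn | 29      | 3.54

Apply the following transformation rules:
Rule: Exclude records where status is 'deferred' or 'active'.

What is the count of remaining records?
5

Step 1: Count records to exclude
  - 2 (deferred) + 3 (active) = 5 records
Step 2: Total records: 10
Step 3: Remaining = 10 - 5 = 5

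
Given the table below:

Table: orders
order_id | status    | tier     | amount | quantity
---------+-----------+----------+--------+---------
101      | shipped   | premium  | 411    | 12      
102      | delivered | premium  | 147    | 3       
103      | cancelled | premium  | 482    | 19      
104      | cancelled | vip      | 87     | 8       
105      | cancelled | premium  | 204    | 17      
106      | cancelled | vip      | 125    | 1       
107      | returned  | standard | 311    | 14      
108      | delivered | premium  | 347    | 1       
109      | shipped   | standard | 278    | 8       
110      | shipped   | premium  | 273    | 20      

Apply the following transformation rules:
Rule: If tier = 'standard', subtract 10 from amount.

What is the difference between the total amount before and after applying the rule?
20

Step 1: Original sum of amount = 2665
Step 2: 2 records have tier = 'standard'
Step 3: Each affected record changes by -10
Step 4: Total change = 2 × -10 = -20
Step 5: New sum = 2665 + -20 = 2645
Step 6: Difference = |2645 - 2665| = 20
        (Sum decreased by 20)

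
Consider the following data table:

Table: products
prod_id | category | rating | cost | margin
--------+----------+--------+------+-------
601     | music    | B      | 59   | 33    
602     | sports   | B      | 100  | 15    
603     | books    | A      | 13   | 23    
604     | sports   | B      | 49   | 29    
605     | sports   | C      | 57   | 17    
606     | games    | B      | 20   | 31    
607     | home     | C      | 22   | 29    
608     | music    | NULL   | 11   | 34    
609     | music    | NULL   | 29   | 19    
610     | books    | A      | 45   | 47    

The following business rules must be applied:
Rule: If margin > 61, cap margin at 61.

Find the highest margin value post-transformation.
47

Step 1: Original maximum margin = 47
Step 2: Check cap of 61 against maximum
Step 3: No records exceed the cap (max 47 <= cap 61), so no capping applies
Step 4: Maximum after transformation = 47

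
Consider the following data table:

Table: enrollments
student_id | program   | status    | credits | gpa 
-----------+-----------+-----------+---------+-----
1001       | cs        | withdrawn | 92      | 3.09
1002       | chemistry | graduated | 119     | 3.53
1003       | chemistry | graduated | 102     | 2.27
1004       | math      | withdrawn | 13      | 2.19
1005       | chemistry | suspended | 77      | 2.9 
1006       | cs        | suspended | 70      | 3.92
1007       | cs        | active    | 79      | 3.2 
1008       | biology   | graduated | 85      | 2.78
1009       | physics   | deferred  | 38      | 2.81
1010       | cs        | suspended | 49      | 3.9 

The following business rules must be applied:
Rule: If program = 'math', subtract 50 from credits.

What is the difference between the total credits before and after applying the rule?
50

Step 1: Original sum of credits = 724
Step 2: 1 records have program = 'math'
Step 3: Each affected record changes by -50
Step 4: Total change = 1 × -50 = -50
Step 5: New sum = 724 + -50 = 674
Step 6: Difference = |674 - 724| = 50
        (Sum decreased by 50)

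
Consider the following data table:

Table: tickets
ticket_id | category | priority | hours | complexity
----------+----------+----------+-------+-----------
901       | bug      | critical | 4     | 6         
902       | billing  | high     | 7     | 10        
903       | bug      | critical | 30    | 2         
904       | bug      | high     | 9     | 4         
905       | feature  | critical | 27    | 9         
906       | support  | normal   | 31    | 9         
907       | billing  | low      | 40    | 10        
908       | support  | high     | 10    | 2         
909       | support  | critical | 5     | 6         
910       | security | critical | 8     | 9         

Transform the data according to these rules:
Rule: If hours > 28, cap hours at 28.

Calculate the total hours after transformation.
154

Step 1: 3 records have hours > 28
Step 2: These records originally summed to 101
Step 3: After capping: 3 × 28 = 84
Step 4: Unaffected records sum: 70
Step 5: Final sum = 84 + 70 = 154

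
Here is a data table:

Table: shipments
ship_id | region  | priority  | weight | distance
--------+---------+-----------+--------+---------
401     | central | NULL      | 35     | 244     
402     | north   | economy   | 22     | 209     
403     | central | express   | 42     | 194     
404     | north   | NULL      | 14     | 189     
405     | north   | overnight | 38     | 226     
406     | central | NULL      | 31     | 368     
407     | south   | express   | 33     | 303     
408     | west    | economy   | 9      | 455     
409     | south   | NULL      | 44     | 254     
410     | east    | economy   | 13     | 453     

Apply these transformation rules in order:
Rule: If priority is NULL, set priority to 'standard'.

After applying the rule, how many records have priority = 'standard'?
4

Step 1: Count records where priority IS NULL
Step 2: Found 4 records with NULL priority
Step 3: These records will have priority set to 'standard'
Step 4: Records already having priority = 'standard': 0
Step 5: Answer: 4 + 0 = 4 records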